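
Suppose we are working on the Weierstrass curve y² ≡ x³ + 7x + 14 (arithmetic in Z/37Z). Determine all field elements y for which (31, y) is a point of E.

none

x³ + 7x + 14 = 30022 ≡ 15 (mod 37).
15 is a non-residue mod 37; no y exists.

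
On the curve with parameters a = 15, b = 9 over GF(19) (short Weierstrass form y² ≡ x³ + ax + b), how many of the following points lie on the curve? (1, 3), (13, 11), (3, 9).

2

(1, 3): 3² ≡ 9, rhs ≡ 6 → off.
(13, 11): 11² ≡ 7, rhs ≡ 7 → on.
(3, 9): 9² ≡ 5, rhs ≡ 5 → on.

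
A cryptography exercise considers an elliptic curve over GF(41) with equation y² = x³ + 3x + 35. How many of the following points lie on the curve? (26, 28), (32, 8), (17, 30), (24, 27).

1

(26, 28): 28² ≡ 5, rhs ≡ 18 → off.
(32, 8): 8² ≡ 23, rhs ≡ 17 → off.
(17, 30): 30² ≡ 39, rhs ≡ 38 → off.
(24, 27): 27² ≡ 32, rhs ≡ 32 → on.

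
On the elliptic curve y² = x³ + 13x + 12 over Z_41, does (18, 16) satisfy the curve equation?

yes

y² = 16² ≡ 10; x³ + 13x + 12 = 6078 ≡ 10 (mod 41). 10 = 10.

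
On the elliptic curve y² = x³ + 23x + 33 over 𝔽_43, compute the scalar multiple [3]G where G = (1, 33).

(16, 5)

Repeated addition: build up to 3G.
2G: tangent at (1, 33): λ = (3·1² + 23)/(2·33) ≡ 26/23. 23⁻¹ ≡ 15 (mod 43) since 23·15 = 345 ≡ 1, so λ ≡ 26·15 ≡ 3.
  x = λ² - 1 - 1 = 9 - 2 ≡ 7; y = λ·(1 - 7) - 33 ≡ 35. → (7, 35)
3G: (7, 35) + (1, 33). λ = (33 - 35)/(1 - 7) ≡ 41/37 mod 43. 37⁻¹ ≡ 7 (mod 43), so λ ≡ 29.
  x = λ² - 7 - 1 = 841 - 8 ≡ 16; y = λ·(7 - 16) - 35 ≡ 5. → (16, 5)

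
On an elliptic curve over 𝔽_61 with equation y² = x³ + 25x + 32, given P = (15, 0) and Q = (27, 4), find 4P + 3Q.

(10, 1)

First 4P:
Double-and-add on 4 = (100)₂. Start with P = (15, 0) for the leading 1-bit.
double: (15, 0) + (15, 0): same x and y₁ ≡ -y₂, so the sum is ∞.
double: ∞ + ∞ = ∞ (identity).
4P = ∞.
Next 3Q:
Repeated addition: build up to 3Q.
2Q: tangent at (27, 4): λ = (3·27² + 25)/(2·4) ≡ 16/8. 8⁻¹ ≡ 23 (mod 61), so λ ≡ 16·23 ≡ 2.
  x = λ² - 27 - 27 = 4 - 54 ≡ 11; y = λ·(27 - 11) - 4 ≡ 28. → (11, 28)
3Q: (11, 28) + (27, 4). λ = (4 - 28)/(27 - 11) ≡ 37/16 mod 61. 16⁻¹ ≡ 42 (mod 61) since 16·42 = 672 ≡ 1, so λ ≡ 29.
  x = λ² - 11 - 27 = 841 - 38 ≡ 10; y = λ·(11 - 10) - 28 ≡ 1. → (10, 1)
3Q = (10, 1).
Finally 4P + 3Q:
∞ + (10, 1) = (10, 1) (identity).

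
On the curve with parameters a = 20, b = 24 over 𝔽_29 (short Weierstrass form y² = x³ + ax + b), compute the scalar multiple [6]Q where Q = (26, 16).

(9, 11)

Double-and-add on 6 = (110)₂. Start with Q = (26, 16) for the leading 1-bit.
double: tangent at (26, 16): λ = (3·26² + 20)/(2·16) ≡ 18/3. 3⁻¹ ≡ 10 (mod 29), so λ ≡ 18·10 ≡ 6.
  x = λ² - 26 - 26 = 36 - 52 ≡ 13; y = λ·(26 - 13) - 16 ≡ 4. → (13, 4)
add Q: (13, 4) + (26, 16). λ = (16 - 4)/(26 - 13) ≡ 12/13 mod 29. 13⁻¹ ≡ 9 (mod 29) since 13·9 = 117 ≡ 1, so λ ≡ 21.
  x = λ² - 13 - 26 = 441 - 39 ≡ 25; y = λ·(13 - 25) - 4 ≡ 5. → (25, 5)
double: tangent at (25, 5): λ = (3·25² + 20)/(2·5) ≡ 10/10. 10⁻¹ ≡ 3 (mod 29) since 10·3 = 30 ≡ 1, so λ ≡ 10·3 ≡ 1.
  x = λ² - 25 - 25 = 1 - 50 ≡ 9; y = λ·(25 - 9) - 5 ≡ 11. → (9, 11)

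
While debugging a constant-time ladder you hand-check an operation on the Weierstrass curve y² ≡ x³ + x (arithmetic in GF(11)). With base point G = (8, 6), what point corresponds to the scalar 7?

Repeated addition: build up to 7G.
2G: tangent at (8, 6): λ = (3·8² + 1)/(2·6) ≡ 6/1. 1⁻¹ ≡ 1 (mod 11) since 1·1 = 1 ≡ 1, so λ ≡ 6·1 ≡ 6.
  x = λ² - 8 - 8 = 36 - 16 ≡ 9; y = λ·(8 - 9) - 6 ≡ 10. → (9, 10)
3G: (9, 10) + (8, 6). λ = (6 - 10)/(8 - 9) ≡ 7/10 mod 11. 10⁻¹ ≡ 10 (mod 11), so λ ≡ 4.
  x = λ² - 9 - 8 = 16 - 17 ≡ 10; y = λ·(9 - 10) - 10 ≡ 8. → (10, 8)
4G: (10, 8) + (8, 6). λ = (6 - 8)/(8 - 10) ≡ 9/9 mod 11. 9⁻¹ ≡ 5 (mod 11) since 9·5 = 45 ≡ 1, so λ ≡ 1.
  x = λ² - 10 - 8 = 1 - 18 ≡ 5; y = λ·(10 - 5) - 8 ≡ 8. → (5, 8)
5G: (5, 8) + (8, 6). λ = (6 - 8)/(8 - 5) ≡ 9/3 mod 11. 3⁻¹ ≡ 4 (mod 11) since 3·4 = 12 ≡ 1, so λ ≡ 3.
  x = λ² - 5 - 8 = 9 - 13 ≡ 7; y = λ·(5 - 7) - 8 ≡ 8. → (7, 8)
6G: (7, 8) + (8, 6). λ = (6 - 8)/(8 - 7) ≡ 9/1 mod 11. 1⁻¹ ≡ 1 (mod 11), so λ ≡ 9.
  x = λ² - 7 - 8 = 81 - 15 ≡ 0; y = λ·(7 - 0) - 8 ≡ 0. → (0, 0)
7G: (0, 0) + (8, 6). λ = (6 - 0)/(8 - 0) ≡ 6/8 mod 11. 8⁻¹ ≡ 7 (mod 11), so λ ≡ 9.
  x = λ² - 0 - 8 = 81 - 8 ≡ 7; y = λ·(0 - 7) - 0 ≡ 3. → (7, 3)

(7, 3)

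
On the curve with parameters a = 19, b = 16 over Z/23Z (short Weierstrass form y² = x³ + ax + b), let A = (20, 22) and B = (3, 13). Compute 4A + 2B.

(18, 7)

First 4A:
Repeated addition: build up to 4A.
2A: tangent at (20, 22): λ = (3·20² + 19)/(2·22) ≡ 0/21. 21⁻¹ ≡ 11 (mod 23), so λ ≡ 0·11 ≡ 0.
  x = λ² - 20 - 20 = 0 - 40 ≡ 6; y = λ·(20 - 6) - 22 ≡ 1. → (6, 1)
3A: (6, 1) + (20, 22). λ = (22 - 1)/(20 - 6) ≡ 21/14 mod 23. 14⁻¹ ≡ 5 (mod 23) since 14·5 = 70 ≡ 1, so λ ≡ 13.
  x = λ² - 6 - 20 = 169 - 26 ≡ 5; y = λ·(6 - 5) - 1 ≡ 12. → (5, 12)
4A: (5, 12) + (20, 22). λ = (22 - 12)/(20 - 5) ≡ 10/15 mod 23. 15⁻¹ ≡ 20 (mod 23) since 15·20 = 300 ≡ 1, so λ ≡ 16.
  x = λ² - 5 - 20 = 256 - 25 ≡ 1; y = λ·(5 - 1) - 12 ≡ 6. → (1, 6)
4A = (1, 6).
Next 2B:
Repeated addition: build up to 2B.
2B: tangent at (3, 13): λ = (3·3² + 19)/(2·13) ≡ 0/3. 3⁻¹ ≡ 8 (mod 23), so λ ≡ 0·8 ≡ 0.
  x = λ² - 3 - 3 = 0 - 6 ≡ 17; y = λ·(3 - 17) - 13 ≡ 10. → (17, 10)
2B = (17, 10).
Finally 4A + 2B:
(1, 6) + (17, 10). λ = (10 - 6)/(17 - 1) ≡ 4/16 mod 23. 16⁻¹ ≡ 13 (mod 23), so λ ≡ 6.
  x = λ² - 1 - 17 = 36 - 18 ≡ 18; y = λ·(1 - 18) - 6 ≡ 7. → (18, 7)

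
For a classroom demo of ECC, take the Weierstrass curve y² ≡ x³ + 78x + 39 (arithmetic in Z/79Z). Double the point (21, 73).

tangent at (21, 73): λ = (3·21² + 78)/(2·73) ≡ 58/67. 67⁻¹ ≡ 46 (mod 79), so λ ≡ 58·46 ≡ 61.
  x = λ² - 21 - 21 = 3721 - 42 ≡ 45; y = λ·(21 - 45) - 73 ≡ 43. → (45, 43)

(45, 43)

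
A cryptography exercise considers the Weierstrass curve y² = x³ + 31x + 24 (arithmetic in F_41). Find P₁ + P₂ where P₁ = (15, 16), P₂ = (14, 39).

(8, 28)

(15, 16) + (14, 39). λ = (39 - 16)/(14 - 15) ≡ 23/40 mod 41. 40⁻¹ ≡ 40 (mod 41) since 40·40 = 1600 ≡ 1, so λ ≡ 18.
  x = λ² - 15 - 14 = 324 - 29 ≡ 8; y = λ·(15 - 8) - 16 ≡ 28. → (8, 28)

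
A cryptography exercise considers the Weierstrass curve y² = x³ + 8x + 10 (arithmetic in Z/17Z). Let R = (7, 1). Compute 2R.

(4, 2)

tangent at (7, 1): λ = (3·7² + 8)/(2·1) ≡ 2/2. 2⁻¹ ≡ 9 (mod 17) since 2·9 = 18 ≡ 1, so λ ≡ 2·9 ≡ 1.
  x = λ² - 7 - 7 = 1 - 14 ≡ 4; y = λ·(7 - 4) - 1 ≡ 2. → (4, 2)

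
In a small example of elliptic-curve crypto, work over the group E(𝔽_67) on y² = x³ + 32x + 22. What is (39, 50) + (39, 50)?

(43, 61)

tangent at (39, 50): λ = (3·39² + 32)/(2·50) ≡ 39/33. 33⁻¹ ≡ 65 (mod 67), so λ ≡ 39·65 ≡ 56.
  x = λ² - 39 - 39 = 3136 - 78 ≡ 43; y = λ·(39 - 43) - 50 ≡ 61. → (43, 61)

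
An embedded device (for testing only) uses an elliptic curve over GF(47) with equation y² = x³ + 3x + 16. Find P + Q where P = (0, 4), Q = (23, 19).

(31, 33)

(0, 4) + (23, 19). λ = (19 - 4)/(23 - 0) ≡ 15/23 mod 47. 23⁻¹ ≡ 45 (mod 47), so λ ≡ 17.
  x = λ² - 0 - 23 = 289 - 23 ≡ 31; y = λ·(0 - 31) - 4 ≡ 33. → (31, 33)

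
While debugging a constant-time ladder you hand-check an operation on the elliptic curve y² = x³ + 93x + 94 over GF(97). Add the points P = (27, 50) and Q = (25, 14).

(27, 50) + (25, 14). λ = (14 - 50)/(25 - 27) ≡ 61/95 mod 97. 95⁻¹ ≡ 48 (mod 97), so λ ≡ 18.
  x = λ² - 27 - 25 = 324 - 52 ≡ 78; y = λ·(27 - 78) - 50 ≡ 2. → (78, 2)

(78, 2)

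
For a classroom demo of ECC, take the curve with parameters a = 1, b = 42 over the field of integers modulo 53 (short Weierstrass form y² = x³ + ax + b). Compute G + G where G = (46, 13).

(21, 7)

tangent at (46, 13): λ = (3·46² + 1)/(2·13) ≡ 42/26. 26⁻¹ ≡ 51 (mod 53), so λ ≡ 42·51 ≡ 22.
  x = λ² - 46 - 46 = 484 - 92 ≡ 21; y = λ·(46 - 21) - 13 ≡ 7. → (21, 7)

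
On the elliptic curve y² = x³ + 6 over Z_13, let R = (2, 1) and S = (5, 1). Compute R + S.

(6, 12)

(2, 1) + (5, 1). λ = (1 - 1)/(5 - 2) ≡ 0/3 mod 13. 3⁻¹ ≡ 9 (mod 13) since 3·9 = 27 ≡ 1, so λ ≡ 0.
  x = λ² - 2 - 5 = 0 - 7 ≡ 6; y = λ·(2 - 6) - 1 ≡ 12. → (6, 12)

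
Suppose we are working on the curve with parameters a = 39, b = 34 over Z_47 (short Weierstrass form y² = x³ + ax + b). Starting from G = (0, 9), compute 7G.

(22, 5)

Double-and-add on 7 = (111)₂. Start with G = (0, 9) for the leading 1-bit.
double: tangent at (0, 9): λ = (3·0² + 39)/(2·9) ≡ 39/18. 18⁻¹ ≡ 34 (mod 47), so λ ≡ 39·34 ≡ 10.
  x = λ² - 0 - 0 = 100 - 0 ≡ 6; y = λ·(0 - 6) - 9 ≡ 25. → (6, 25)
add G: (6, 25) + (0, 9). λ = (9 - 25)/(0 - 6) ≡ 31/41 mod 47. 41⁻¹ ≡ 39 (mod 47), so λ ≡ 34.
  x = λ² - 6 - 0 = 1156 - 6 ≡ 22; y = λ·(6 - 22) - 25 ≡ 42. → (22, 42)
double: tangent at (22, 42): λ = (3·22² + 39)/(2·42) ≡ 34/37. 37⁻¹ ≡ 14 (mod 47), so λ ≡ 34·14 ≡ 6.
  x = λ² - 22 - 22 = 36 - 44 ≡ 39; y = λ·(22 - 39) - 42 ≡ 44. → (39, 44)
add G: (39, 44) + (0, 9). λ = (9 - 44)/(0 - 39) ≡ 12/8 mod 47. 8⁻¹ ≡ 6 (mod 47), so λ ≡ 25.
  x = λ² - 39 - 0 = 625 - 39 ≡ 22; y = λ·(39 - 22) - 44 ≡ 5. → (22, 5)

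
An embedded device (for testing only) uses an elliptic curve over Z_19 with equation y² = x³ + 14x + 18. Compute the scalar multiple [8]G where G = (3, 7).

(4, 9)

Double-and-add on 8 = (1000)₂. Start with G = (3, 7) for the leading 1-bit.
double: tangent at (3, 7): λ = (3·3² + 14)/(2·7) ≡ 3/14. 14⁻¹ ≡ 15 (mod 19) since 14·15 = 210 ≡ 1, so λ ≡ 3·15 ≡ 7.
  x = λ² - 3 - 3 = 49 - 6 ≡ 5; y = λ·(3 - 5) - 7 ≡ 17. → (5, 17)
double: tangent at (5, 17): λ = (3·5² + 14)/(2·17) ≡ 13/15. 15⁻¹ ≡ 14 (mod 19), so λ ≡ 13·14 ≡ 11.
  x = λ² - 5 - 5 = 121 - 10 ≡ 16; y = λ·(5 - 16) - 17 ≡ 14. → (16, 14)
double: tangent at (16, 14): λ = (3·16² + 14)/(2·14) ≡ 3/9. 9⁻¹ ≡ 17 (mod 19), so λ ≡ 3·17 ≡ 13.
  x = λ² - 16 - 16 = 169 - 32 ≡ 4; y = λ·(16 - 4) - 14 ≡ 9. → (4, 9)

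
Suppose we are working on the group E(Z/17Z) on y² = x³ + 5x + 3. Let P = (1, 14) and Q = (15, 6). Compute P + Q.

(1, 14) + (15, 6). λ = (6 - 14)/(15 - 1) ≡ 9/14 mod 17. 14⁻¹ ≡ 11 (mod 17), so λ ≡ 14.
  x = λ² - 1 - 15 = 196 - 16 ≡ 10; y = λ·(1 - 10) - 14 ≡ 13. → (10, 13)

(10, 13)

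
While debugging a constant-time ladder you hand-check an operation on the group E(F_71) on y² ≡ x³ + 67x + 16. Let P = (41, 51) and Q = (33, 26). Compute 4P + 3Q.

(16, 70)

First 4P:
Repeated addition: build up to 4P.
2P: tangent at (41, 51): λ = (3·41² + 67)/(2·51) ≡ 69/31. 31⁻¹ ≡ 55 (mod 71), so λ ≡ 69·55 ≡ 32.
  x = λ² - 41 - 41 = 1024 - 82 ≡ 19; y = λ·(41 - 19) - 51 ≡ 14. → (19, 14)
3P: (19, 14) + (41, 51). λ = (51 - 14)/(41 - 19) ≡ 37/22 mod 71. 22⁻¹ ≡ 42 (mod 71), so λ ≡ 63.
  x = λ² - 19 - 41 = 3969 - 60 ≡ 4; y = λ·(19 - 4) - 14 ≡ 8. → (4, 8)
4P: (4, 8) + (41, 51). λ = (51 - 8)/(41 - 4) ≡ 43/37 mod 71. 37⁻¹ ≡ 48 (mod 71), so λ ≡ 5.
  x = λ² - 4 - 41 = 25 - 45 ≡ 51; y = λ·(4 - 51) - 8 ≡ 41. → (51, 41)
4P = (51, 41).
Next 3Q:
Repeated addition: build up to 3Q.
2Q: tangent at (33, 26): λ = (3·33² + 67)/(2·26) ≡ 68/52. 52⁻¹ ≡ 56 (mod 71), so λ ≡ 68·56 ≡ 45.
  x = λ² - 33 - 33 = 2025 - 66 ≡ 42; y = λ·(33 - 42) - 26 ≡ 66. → (42, 66)
3Q: (42, 66) + (33, 26). λ = (26 - 66)/(33 - 42) ≡ 31/62 mod 71. 62⁻¹ ≡ 63 (mod 71), so λ ≡ 36.
  x = λ² - 42 - 33 = 1296 - 75 ≡ 14; y = λ·(42 - 14) - 66 ≡ 19. → (14, 19)
3Q = (14, 19).
Finally 4P + 3Q:
(51, 41) + (14, 19). λ = (19 - 41)/(14 - 51) ≡ 49/34 mod 71. 34⁻¹ ≡ 23 (mod 71) since 34·23 = 782 ≡ 1, so λ ≡ 62.
  x = λ² - 51 - 14 = 3844 - 65 ≡ 16; y = λ·(51 - 16) - 41 ≡ 70. → (16, 70)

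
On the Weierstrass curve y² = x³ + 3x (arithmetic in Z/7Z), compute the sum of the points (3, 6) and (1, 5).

(3, 6) + (1, 5). λ = (5 - 6)/(1 - 3) ≡ 6/5 mod 7. 5⁻¹ ≡ 3 (mod 7), so λ ≡ 4.
  x = λ² - 3 - 1 = 16 - 4 ≡ 5; y = λ·(3 - 5) - 6 ≡ 0. → (5, 0)

(5, 0)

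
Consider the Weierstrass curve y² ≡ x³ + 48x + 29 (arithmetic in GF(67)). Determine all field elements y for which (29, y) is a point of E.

22, 45

x³ + 48x + 29 = 25810 ≡ 15 (mod 67).
Square roots of 15 mod 67: 22 and 45 (since 22² = 484 ≡ 15).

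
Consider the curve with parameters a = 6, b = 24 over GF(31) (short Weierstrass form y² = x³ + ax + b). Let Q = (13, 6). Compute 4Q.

Repeated addition: build up to 4Q.
2Q: tangent at (13, 6): λ = (3·13² + 6)/(2·6) ≡ 17/12. 12⁻¹ ≡ 13 (mod 31), so λ ≡ 17·13 ≡ 4.
  x = λ² - 13 - 13 = 16 - 26 ≡ 21; y = λ·(13 - 21) - 6 ≡ 24. → (21, 24)
3Q: (21, 24) + (13, 6). λ = (6 - 24)/(13 - 21) ≡ 13/23 mod 31. 23⁻¹ ≡ 27 (mod 31), so λ ≡ 10.
  x = λ² - 21 - 13 = 100 - 34 ≡ 4; y = λ·(21 - 4) - 24 ≡ 22. → (4, 22)
4Q: (4, 22) + (13, 6). λ = (6 - 22)/(13 - 4) ≡ 15/9 mod 31. 9⁻¹ ≡ 7 (mod 31), so λ ≡ 12.
  x = λ² - 4 - 13 = 144 - 17 ≡ 3; y = λ·(4 - 3) - 22 ≡ 21. → (3, 21)

(3, 21)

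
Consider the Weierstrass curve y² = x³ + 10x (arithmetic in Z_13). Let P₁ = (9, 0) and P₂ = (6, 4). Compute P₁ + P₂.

(7, 6)

(9, 0) + (6, 4). λ = (4 - 0)/(6 - 9) ≡ 4/10 mod 13. 10⁻¹ ≡ 4 (mod 13) since 10·4 = 40 ≡ 1, so λ ≡ 3.
  x = λ² - 9 - 6 = 9 - 15 ≡ 7; y = λ·(9 - 7) - 0 ≡ 6. → (7, 6)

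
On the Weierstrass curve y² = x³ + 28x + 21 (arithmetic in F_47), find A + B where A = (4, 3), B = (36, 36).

(4, 3) + (36, 36). λ = (36 - 3)/(36 - 4) ≡ 33/32 mod 47. 32⁻¹ ≡ 25 (mod 47) since 32·25 = 800 ≡ 1, so λ ≡ 26.
  x = λ² - 4 - 36 = 676 - 40 ≡ 25; y = λ·(4 - 25) - 3 ≡ 15. → (25, 15)

(25, 15)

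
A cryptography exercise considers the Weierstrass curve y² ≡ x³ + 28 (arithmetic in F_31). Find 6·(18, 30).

(29, 12)

Write G = (18, 30).
Double-and-add on 6 = (110)₂. Start with G = (18, 30) for the leading 1-bit.
double: tangent at (18, 30): λ = (3·18² + 0)/(2·30) ≡ 11/29. 29⁻¹ ≡ 15 (mod 31), so λ ≡ 11·15 ≡ 10.
  x = λ² - 18 - 18 = 100 - 36 ≡ 2; y = λ·(18 - 2) - 30 ≡ 6. → (2, 6)
add G: (2, 6) + (18, 30). λ = (30 - 6)/(18 - 2) ≡ 24/16 mod 31. 16⁻¹ ≡ 2 (mod 31), so λ ≡ 17.
  x = λ² - 2 - 18 = 289 - 20 ≡ 21; y = λ·(2 - 21) - 6 ≡ 12. → (21, 12)
double: tangent at (21, 12): λ = (3·21² + 0)/(2·12) ≡ 21/24. 24⁻¹ ≡ 22 (mod 31), so λ ≡ 21·22 ≡ 28.
  x = λ² - 21 - 21 = 784 - 42 ≡ 29; y = λ·(21 - 29) - 12 ≡ 12. → (29, 12)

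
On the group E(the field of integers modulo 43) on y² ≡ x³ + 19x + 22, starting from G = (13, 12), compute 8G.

(33, 37)

Repeated addition: build up to 8G.
2G: tangent at (13, 12): λ = (3·13² + 19)/(2·12) ≡ 10/24. 24⁻¹ ≡ 9 (mod 43) since 24·9 = 216 ≡ 1, so λ ≡ 10·9 ≡ 4.
  x = λ² - 13 - 13 = 16 - 26 ≡ 33; y = λ·(13 - 33) - 12 ≡ 37. → (33, 37)
3G: (33, 37) + (13, 12). λ = (12 - 37)/(13 - 33) ≡ 18/23 mod 43. 23⁻¹ ≡ 15 (mod 43), so λ ≡ 12.
  x = λ² - 33 - 13 = 144 - 46 ≡ 12; y = λ·(33 - 12) - 37 ≡ 0. → (12, 0)
4G: (12, 0) + (13, 12). λ = (12 - 0)/(13 - 12) ≡ 12/1 mod 43. 1⁻¹ ≡ 1 (mod 43), so λ ≡ 12.
  x = λ² - 12 - 13 = 144 - 25 ≡ 33; y = λ·(12 - 33) - 0 ≡ 6. → (33, 6)
5G: (33, 6) + (13, 12). λ = (12 - 6)/(13 - 33) ≡ 6/23 mod 43. 23⁻¹ ≡ 15 (mod 43), so λ ≡ 4.
  x = λ² - 33 - 13 = 16 - 46 ≡ 13; y = λ·(33 - 13) - 6 ≡ 31. → (13, 31)
6G: (13, 31) + (13, 12): same x and y₁ ≡ -y₂, so the sum is ∞.
7G: ∞ + (13, 12) = (13, 12) (identity).
8G: tangent at (13, 12): λ = (3·13² + 19)/(2·12) ≡ 10/24. 24⁻¹ ≡ 9 (mod 43), so λ ≡ 10·9 ≡ 4.
  x = λ² - 13 - 13 = 16 - 26 ≡ 33; y = λ·(13 - 33) - 12 ≡ 37. → (33, 37)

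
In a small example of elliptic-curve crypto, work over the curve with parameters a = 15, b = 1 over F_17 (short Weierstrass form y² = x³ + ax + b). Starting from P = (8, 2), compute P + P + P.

(13, 9)

Repeated addition: build up to 3P.
2P: tangent at (8, 2): λ = (3·8² + 15)/(2·2) ≡ 3/4. 4⁻¹ ≡ 13 (mod 17), so λ ≡ 3·13 ≡ 5.
  x = λ² - 8 - 8 = 25 - 16 ≡ 9; y = λ·(8 - 9) - 2 ≡ 10. → (9, 10)
3P: (9, 10) + (8, 2). λ = (2 - 10)/(8 - 9) ≡ 9/16 mod 17. 16⁻¹ ≡ 16 (mod 17), so λ ≡ 8.
  x = λ² - 9 - 8 = 64 - 17 ≡ 13; y = λ·(9 - 13) - 10 ≡ 9. → (13, 9)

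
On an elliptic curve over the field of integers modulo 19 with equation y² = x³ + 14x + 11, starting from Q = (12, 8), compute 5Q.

(3, 17)

Repeated addition: build up to 5Q.
2Q: tangent at (12, 8): λ = (3·12² + 14)/(2·8) ≡ 9/16. 16⁻¹ ≡ 6 (mod 19) since 16·6 = 96 ≡ 1, so λ ≡ 9·6 ≡ 16.
  x = λ² - 12 - 12 = 256 - 24 ≡ 4; y = λ·(12 - 4) - 8 ≡ 6. → (4, 6)
3Q: (4, 6) + (12, 8). λ = (8 - 6)/(12 - 4) ≡ 2/8 mod 19. 8⁻¹ ≡ 12 (mod 19), so λ ≡ 5.
  x = λ² - 4 - 12 = 25 - 16 ≡ 9; y = λ·(4 - 9) - 6 ≡ 7. → (9, 7)
4Q: (9, 7) + (12, 8). λ = (8 - 7)/(12 - 9) ≡ 1/3 mod 19. 3⁻¹ ≡ 13 (mod 19) since 3·13 = 39 ≡ 1, so λ ≡ 13.
  x = λ² - 9 - 12 = 169 - 21 ≡ 15; y = λ·(9 - 15) - 7 ≡ 10. → (15, 10)
5Q: (15, 10) + (12, 8). λ = (8 - 10)/(12 - 15) ≡ 17/16 mod 19. 16⁻¹ ≡ 6 (mod 19) since 16·6 = 96 ≡ 1, so λ ≡ 7.
  x = λ² - 15 - 12 = 49 - 27 ≡ 3; y = λ·(15 - 3) - 10 ≡ 17. → (3, 17)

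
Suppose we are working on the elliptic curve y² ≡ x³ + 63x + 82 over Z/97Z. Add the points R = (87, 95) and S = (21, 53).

(84, 48)

(87, 95) + (21, 53). λ = (53 - 95)/(21 - 87) ≡ 55/31 mod 97. 31⁻¹ ≡ 72 (mod 97) since 31·72 = 2232 ≡ 1, so λ ≡ 80.
  x = λ² - 87 - 21 = 6400 - 108 ≡ 84; y = λ·(87 - 84) - 95 ≡ 48. → (84, 48)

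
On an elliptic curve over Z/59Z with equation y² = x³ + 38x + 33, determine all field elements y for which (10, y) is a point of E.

none

x³ + 38x + 33 = 1413 ≡ 56 (mod 59).
56 is a non-residue mod 59; no y exists.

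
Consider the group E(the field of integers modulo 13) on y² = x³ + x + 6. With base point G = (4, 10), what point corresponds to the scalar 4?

(9, 9)

Repeated addition: build up to 4G.
2G: tangent at (4, 10): λ = (3·4² + 1)/(2·10) ≡ 10/7. 7⁻¹ ≡ 2 (mod 13), so λ ≡ 10·2 ≡ 7.
  x = λ² - 4 - 4 = 49 - 8 ≡ 2; y = λ·(4 - 2) - 10 ≡ 4. → (2, 4)
3G: (2, 4) + (4, 10). λ = (10 - 4)/(4 - 2) ≡ 6/2 mod 13. 2⁻¹ ≡ 7 (mod 13), so λ ≡ 3.
  x = λ² - 2 - 4 = 9 - 6 ≡ 3; y = λ·(2 - 3) - 4 ≡ 6. → (3, 6)
4G: (3, 6) + (4, 10). λ = (10 - 6)/(4 - 3) ≡ 4/1 mod 13. 1⁻¹ ≡ 1 (mod 13) since 1·1 = 1 ≡ 1, so λ ≡ 4.
  x = λ² - 3 - 4 = 16 - 7 ≡ 9; y = λ·(3 - 9) - 6 ≡ 9. → (9, 9)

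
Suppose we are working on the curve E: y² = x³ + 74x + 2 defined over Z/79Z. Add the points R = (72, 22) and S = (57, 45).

(31, 31)

(72, 22) + (57, 45). λ = (45 - 22)/(57 - 72) ≡ 23/64 mod 79. 64⁻¹ ≡ 21 (mod 79), so λ ≡ 9.
  x = λ² - 72 - 57 = 81 - 129 ≡ 31; y = λ·(72 - 31) - 22 ≡ 31. → (31, 31)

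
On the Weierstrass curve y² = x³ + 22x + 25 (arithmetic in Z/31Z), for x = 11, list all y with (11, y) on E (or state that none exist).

none

x³ + 22x + 25 = 1598 ≡ 17 (mod 31).
17 is a non-residue mod 31; no y exists.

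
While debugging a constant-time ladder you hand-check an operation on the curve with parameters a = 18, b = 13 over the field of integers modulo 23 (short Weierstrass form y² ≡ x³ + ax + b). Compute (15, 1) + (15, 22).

The two points share x = 15 and their y-coordinates satisfy 1 + 22 ≡ 0 (mod 23), so they are inverses. Their sum is ∞.

O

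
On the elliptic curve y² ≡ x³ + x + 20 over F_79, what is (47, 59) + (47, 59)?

tangent at (47, 59): λ = (3·47² + 1)/(2·59) ≡ 71/39. 39⁻¹ ≡ 77 (mod 79), so λ ≡ 71·77 ≡ 16.
  x = λ² - 47 - 47 = 256 - 94 ≡ 4; y = λ·(47 - 4) - 59 ≡ 76. → (4, 76)

(4, 76)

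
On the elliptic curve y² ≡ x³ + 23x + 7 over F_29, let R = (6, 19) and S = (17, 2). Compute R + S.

(6, 19) + (17, 2). λ = (2 - 19)/(17 - 6) ≡ 12/11 mod 29. 11⁻¹ ≡ 8 (mod 29) since 11·8 = 88 ≡ 1, so λ ≡ 9.
  x = λ² - 6 - 17 = 81 - 23 ≡ 0; y = λ·(6 - 0) - 19 ≡ 6. → (0, 6)

(0, 6)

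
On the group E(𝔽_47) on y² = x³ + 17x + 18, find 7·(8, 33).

(1, 6)

Write P = (8, 33).
Repeated addition: build up to 7P.
2P: tangent at (8, 33): λ = (3·8² + 17)/(2·33) ≡ 21/19. 19⁻¹ ≡ 5 (mod 47), so λ ≡ 21·5 ≡ 11.
  x = λ² - 8 - 8 = 121 - 16 ≡ 11; y = λ·(8 - 11) - 33 ≡ 28. → (11, 28)
3P: (11, 28) + (8, 33). λ = (33 - 28)/(8 - 11) ≡ 5/44 mod 47. 44⁻¹ ≡ 31 (mod 47), so λ ≡ 14.
  x = λ² - 11 - 8 = 196 - 19 ≡ 36; y = λ·(11 - 36) - 28 ≡ 45. → (36, 45)
4P: (36, 45) + (8, 33). λ = (33 - 45)/(8 - 36) ≡ 35/19 mod 47. 19⁻¹ ≡ 5 (mod 47), so λ ≡ 34.
  x = λ² - 36 - 8 = 1156 - 44 ≡ 31; y = λ·(36 - 31) - 45 ≡ 31. → (31, 31)
5P: (31, 31) + (8, 33). λ = (33 - 31)/(8 - 31) ≡ 2/24 mod 47. 24⁻¹ ≡ 2 (mod 47), so λ ≡ 4.
  x = λ² - 31 - 8 = 16 - 39 ≡ 24; y = λ·(31 - 24) - 31 ≡ 44. → (24, 44)
6P: (24, 44) + (8, 33). λ = (33 - 44)/(8 - 24) ≡ 36/31 mod 47. 31⁻¹ ≡ 44 (mod 47), so λ ≡ 33.
  x = λ² - 24 - 8 = 1089 - 32 ≡ 23; y = λ·(24 - 23) - 44 ≡ 36. → (23, 36)
7P: (23, 36) + (8, 33). λ = (33 - 36)/(8 - 23) ≡ 44/32 mod 47. 32⁻¹ ≡ 25 (mod 47), so λ ≡ 19.
  x = λ² - 23 - 8 = 361 - 31 ≡ 1; y = λ·(23 - 1) - 36 ≡ 6. → (1, 6)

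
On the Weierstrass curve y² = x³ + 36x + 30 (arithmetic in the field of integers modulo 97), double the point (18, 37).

tangent at (18, 37): λ = (3·18² + 36)/(2·37) ≡ 38/74. 74⁻¹ ≡ 59 (mod 97) since 74·59 = 4366 ≡ 1, so λ ≡ 38·59 ≡ 11.
  x = λ² - 18 - 18 = 121 - 36 ≡ 85; y = λ·(18 - 85) - 37 ≡ 2. → (85, 2)

(85, 2)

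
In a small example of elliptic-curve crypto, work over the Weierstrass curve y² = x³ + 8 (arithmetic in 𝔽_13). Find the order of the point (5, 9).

4

2P: tangent at (5, 9): λ = (3·5² + 0)/(2·9) ≡ 10/5. 5⁻¹ ≡ 8 (mod 13), so λ ≡ 10·8 ≡ 2.
  x = λ² - 5 - 5 = 4 - 10 ≡ 7; y = λ·(5 - 7) - 9 ≡ 0. → (7, 0)
3P: (7, 0) + (5, 9). λ = (9 - 0)/(5 - 7) ≡ 9/11 mod 13. 11⁻¹ ≡ 6 (mod 13), so λ ≡ 2.
  x = λ² - 7 - 5 = 4 - 12 ≡ 5; y = λ·(7 - 5) - 0 ≡ 4. → (5, 4)
4P: (5, 4) + (5, 9): same x and y₁ ≡ -y₂, so the sum is O.
4P = O, so the order is 4.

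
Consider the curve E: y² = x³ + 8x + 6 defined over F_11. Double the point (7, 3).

(1, 9)

tangent at (7, 3): λ = (3·7² + 8)/(2·3) ≡ 1/6. 6⁻¹ ≡ 2 (mod 11) since 6·2 = 12 ≡ 1, so λ ≡ 1·2 ≡ 2.
  x = λ² - 7 - 7 = 4 - 14 ≡ 1; y = λ·(7 - 1) - 3 ≡ 9. → (1, 9)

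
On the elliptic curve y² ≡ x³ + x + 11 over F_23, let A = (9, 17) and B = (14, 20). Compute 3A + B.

First 3A:
Repeated addition: build up to 3A.
2A: tangent at (9, 17): λ = (3·9² + 1)/(2·17) ≡ 14/11. 11⁻¹ ≡ 21 (mod 23), so λ ≡ 14·21 ≡ 18.
  x = λ² - 9 - 9 = 324 - 18 ≡ 7; y = λ·(9 - 7) - 17 ≡ 19. → (7, 19)
3A: (7, 19) + (9, 17). λ = (17 - 19)/(9 - 7) ≡ 21/2 mod 23. 2⁻¹ ≡ 12 (mod 23) since 2·12 = 24 ≡ 1, so λ ≡ 22.
  x = λ² - 7 - 9 = 484 - 16 ≡ 8; y = λ·(7 - 8) - 19 ≡ 5. → (8, 5)
3A = (8, 5).
Finally 3A + B:
(8, 5) + (14, 20). λ = (20 - 5)/(14 - 8) ≡ 15/6 mod 23. 6⁻¹ ≡ 4 (mod 23), so λ ≡ 14.
  x = λ² - 8 - 14 = 196 - 22 ≡ 13; y = λ·(8 - 13) - 5 ≡ 17. → (13, 17)

(13, 17)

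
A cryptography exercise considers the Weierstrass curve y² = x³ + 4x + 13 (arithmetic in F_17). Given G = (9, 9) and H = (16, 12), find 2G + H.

(14, 12)

First 2G:
Repeated addition: build up to 2G.
2G: tangent at (9, 9): λ = (3·9² + 4)/(2·9) ≡ 9/1. 1⁻¹ ≡ 1 (mod 17), so λ ≡ 9·1 ≡ 9.
  x = λ² - 9 - 9 = 81 - 18 ≡ 12; y = λ·(9 - 12) - 9 ≡ 15. → (12, 15)
2G = (12, 15).
Finally 2G + H:
(12, 15) + (16, 12). λ = (12 - 15)/(16 - 12) ≡ 14/4 mod 17. 4⁻¹ ≡ 13 (mod 17), so λ ≡ 12.
  x = λ² - 12 - 16 = 144 - 28 ≡ 14; y = λ·(12 - 14) - 15 ≡ 12. → (14, 12)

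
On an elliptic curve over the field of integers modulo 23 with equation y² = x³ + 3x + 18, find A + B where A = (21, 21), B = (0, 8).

(21, 21) + (0, 8). λ = (8 - 21)/(0 - 21) ≡ 10/2 mod 23. 2⁻¹ ≡ 12 (mod 23), so λ ≡ 5.
  x = λ² - 21 - 0 = 25 - 21 ≡ 4; y = λ·(21 - 4) - 21 ≡ 18. → (4, 18)

(4, 18)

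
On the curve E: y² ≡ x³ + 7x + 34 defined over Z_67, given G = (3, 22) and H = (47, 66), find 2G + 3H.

(16, 17)

First 2G:
Repeated addition: build up to 2G.
2G: tangent at (3, 22): λ = (3·3² + 7)/(2·22) ≡ 34/44. 44⁻¹ ≡ 32 (mod 67) since 44·32 = 1408 ≡ 1, so λ ≡ 34·32 ≡ 16.
  x = λ² - 3 - 3 = 256 - 6 ≡ 49; y = λ·(3 - 49) - 22 ≡ 46. → (49, 46)
2G = (49, 46).
Next 3H:
Repeated addition: build up to 3H.
2H: tangent at (47, 66): λ = (3·47² + 7)/(2·66) ≡ 1/65. 65⁻¹ ≡ 33 (mod 67) since 65·33 = 2145 ≡ 1, so λ ≡ 1·33 ≡ 33.
  x = λ² - 47 - 47 = 1089 - 94 ≡ 57; y = λ·(47 - 57) - 66 ≡ 6. → (57, 6)
3H: (57, 6) + (47, 66). λ = (66 - 6)/(47 - 57) ≡ 60/57 mod 67. 57⁻¹ ≡ 20 (mod 67) since 57·20 = 1140 ≡ 1, so λ ≡ 61.
  x = λ² - 57 - 47 = 3721 - 104 ≡ 66; y = λ·(57 - 66) - 6 ≡ 48. → (66, 48)
3H = (66, 48).
Finally 2G + 3H:
(49, 46) + (66, 48). λ = (48 - 46)/(66 - 49) ≡ 2/17 mod 67. 17⁻¹ ≡ 4 (mod 67) since 17·4 = 68 ≡ 1, so λ ≡ 8.
  x = λ² - 49 - 66 = 64 - 115 ≡ 16; y = λ·(49 - 16) - 46 ≡ 17. → (16, 17)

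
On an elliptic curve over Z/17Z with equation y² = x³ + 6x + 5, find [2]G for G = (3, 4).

tangent at (3, 4): λ = (3·3² + 6)/(2·4) ≡ 16/8. 8⁻¹ ≡ 15 (mod 17) since 8·15 = 120 ≡ 1, so λ ≡ 16·15 ≡ 2.
  x = λ² - 3 - 3 = 4 - 6 ≡ 15; y = λ·(3 - 15) - 4 ≡ 6. → (15, 6)

(15, 6)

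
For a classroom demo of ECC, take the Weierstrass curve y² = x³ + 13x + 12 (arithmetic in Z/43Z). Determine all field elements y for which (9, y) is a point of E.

x³ + 13x + 12 = 858 ≡ 41 (mod 43).
Square roots of 41 mod 43: 16 and 27 (since 16² = 256 ≡ 41).

16, 27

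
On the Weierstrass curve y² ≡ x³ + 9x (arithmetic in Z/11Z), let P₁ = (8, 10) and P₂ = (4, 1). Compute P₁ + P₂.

(8, 10) + (4, 1). λ = (1 - 10)/(4 - 8) ≡ 2/7 mod 11. 7⁻¹ ≡ 8 (mod 11) since 7·8 = 56 ≡ 1, so λ ≡ 5.
  x = λ² - 8 - 4 = 25 - 12 ≡ 2; y = λ·(8 - 2) - 10 ≡ 9. → (2, 9)

(2, 9)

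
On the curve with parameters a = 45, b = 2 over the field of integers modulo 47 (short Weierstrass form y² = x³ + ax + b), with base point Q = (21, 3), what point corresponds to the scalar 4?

Repeated addition: build up to 4Q.
2Q: tangent at (21, 3): λ = (3·21² + 45)/(2·3) ≡ 5/6. 6⁻¹ ≡ 8 (mod 47) since 6·8 = 48 ≡ 1, so λ ≡ 5·8 ≡ 40.
  x = λ² - 21 - 21 = 1600 - 42 ≡ 7; y = λ·(21 - 7) - 3 ≡ 40. → (7, 40)
3Q: (7, 40) + (21, 3). λ = (3 - 40)/(21 - 7) ≡ 10/14 mod 47. 14⁻¹ ≡ 37 (mod 47), so λ ≡ 41.
  x = λ² - 7 - 21 = 1681 - 28 ≡ 8; y = λ·(7 - 8) - 40 ≡ 13. → (8, 13)
4Q: (8, 13) + (21, 3). λ = (3 - 13)/(21 - 8) ≡ 37/13 mod 47. 13⁻¹ ≡ 29 (mod 47), so λ ≡ 39.
  x = λ² - 8 - 21 = 1521 - 29 ≡ 35; y = λ·(8 - 35) - 13 ≡ 15. → (35, 15)

(35, 15)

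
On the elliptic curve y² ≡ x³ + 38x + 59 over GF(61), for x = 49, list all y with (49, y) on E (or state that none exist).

x³ + 38x + 59 = 119570 ≡ 10 (mod 61).
10 is a non-residue mod 61; no y exists.

none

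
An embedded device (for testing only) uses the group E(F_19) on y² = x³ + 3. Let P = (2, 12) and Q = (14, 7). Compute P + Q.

(2, 12) + (14, 7). λ = (7 - 12)/(14 - 2) ≡ 14/12 mod 19. 12⁻¹ ≡ 8 (mod 19), so λ ≡ 17.
  x = λ² - 2 - 14 = 289 - 16 ≡ 7; y = λ·(2 - 7) - 12 ≡ 17. → (7, 17)

(7, 17)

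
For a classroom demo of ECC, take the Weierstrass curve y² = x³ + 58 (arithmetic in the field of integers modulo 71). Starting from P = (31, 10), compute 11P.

(31, 61)

Double-and-add on 11 = (1011)₂. Start with P = (31, 10) for the leading 1-bit.
double: tangent at (31, 10): λ = (3·31² + 0)/(2·10) ≡ 43/20. 20⁻¹ ≡ 32 (mod 71) since 20·32 = 640 ≡ 1, so λ ≡ 43·32 ≡ 27.
  x = λ² - 31 - 31 = 729 - 62 ≡ 28; y = λ·(31 - 28) - 10 ≡ 0. → (28, 0)
double: (28, 0) + (28, 0): same x and y₁ ≡ -y₂, so the sum is 𝒪.
add P: 𝒪 + (31, 10) = (31, 10) (identity).
double: tangent at (31, 10): λ = (3·31² + 0)/(2·10) ≡ 43/20. 20⁻¹ ≡ 32 (mod 71) since 20·32 = 640 ≡ 1, so λ ≡ 43·32 ≡ 27.
  x = λ² - 31 - 31 = 729 - 62 ≡ 28; y = λ·(31 - 28) - 10 ≡ 0. → (28, 0)
add P: (28, 0) + (31, 10). λ = (10 - 0)/(31 - 28) ≡ 10/3 mod 71. 3⁻¹ ≡ 24 (mod 71), so λ ≡ 27.
  x = λ² - 28 - 31 = 729 - 59 ≡ 31; y = λ·(28 - 31) - 0 ≡ 61. → (31, 61)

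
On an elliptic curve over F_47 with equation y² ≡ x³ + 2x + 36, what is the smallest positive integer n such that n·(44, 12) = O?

2P: tangent at (44, 12): λ = (3·44² + 2)/(2·12) ≡ 29/24. 24⁻¹ ≡ 2 (mod 47) since 24·2 = 48 ≡ 1, so λ ≡ 29·2 ≡ 11.
  x = λ² - 44 - 44 = 121 - 88 ≡ 33; y = λ·(44 - 33) - 12 ≡ 15. → (33, 15)
3P: (33, 15) + (44, 12). λ = (12 - 15)/(44 - 33) ≡ 44/11 mod 47. 11⁻¹ ≡ 30 (mod 47), so λ ≡ 4.
  x = λ² - 33 - 44 = 16 - 77 ≡ 33; y = λ·(33 - 33) - 15 ≡ 32. → (33, 32)
4P: (33, 32) + (44, 12). λ = (12 - 32)/(44 - 33) ≡ 27/11 mod 47. 11⁻¹ ≡ 30 (mod 47), so λ ≡ 11.
  x = λ² - 33 - 44 = 121 - 77 ≡ 44; y = λ·(33 - 44) - 32 ≡ 35. → (44, 35)
5P: (44, 35) + (44, 12): same x and y₁ ≡ -y₂, so the sum is O.
5P = O, so the order is 5.

5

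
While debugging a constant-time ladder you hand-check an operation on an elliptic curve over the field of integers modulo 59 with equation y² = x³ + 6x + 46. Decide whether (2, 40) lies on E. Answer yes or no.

y² = 40² ≡ 7; x³ + 6x + 46 = 66 ≡ 7 (mod 59). 7 = 7.

yes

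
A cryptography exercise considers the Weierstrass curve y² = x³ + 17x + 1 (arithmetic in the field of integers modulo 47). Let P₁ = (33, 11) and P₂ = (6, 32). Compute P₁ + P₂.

(33, 11) + (6, 32). λ = (32 - 11)/(6 - 33) ≡ 21/20 mod 47. 20⁻¹ ≡ 40 (mod 47), so λ ≡ 41.
  x = λ² - 33 - 6 = 1681 - 39 ≡ 44; y = λ·(33 - 44) - 11 ≡ 8. → (44, 8)

(44, 8)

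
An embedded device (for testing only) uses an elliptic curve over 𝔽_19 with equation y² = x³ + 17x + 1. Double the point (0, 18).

tangent at (0, 18): λ = (3·0² + 17)/(2·18) ≡ 17/17. 17⁻¹ ≡ 9 (mod 19) since 17·9 = 153 ≡ 1, so λ ≡ 17·9 ≡ 1.
  x = λ² - 0 - 0 = 1 - 0 ≡ 1; y = λ·(0 - 1) - 18 ≡ 0. → (1, 0)

(1, 0)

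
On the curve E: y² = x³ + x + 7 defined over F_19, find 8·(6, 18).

(18, 9)

Write P = (6, 18).
Repeated addition: build up to 8P.
2P: tangent at (6, 18): λ = (3·6² + 1)/(2·18) ≡ 14/17. 17⁻¹ ≡ 9 (mod 19), so λ ≡ 14·9 ≡ 12.
  x = λ² - 6 - 6 = 144 - 12 ≡ 18; y = λ·(6 - 18) - 18 ≡ 9. → (18, 9)
3P: (18, 9) + (6, 18). λ = (18 - 9)/(6 - 18) ≡ 9/7 mod 19. 7⁻¹ ≡ 11 (mod 19) since 7·11 = 77 ≡ 1, so λ ≡ 4.
  x = λ² - 18 - 6 = 16 - 24 ≡ 11; y = λ·(18 - 11) - 9 ≡ 0. → (11, 0)
4P: (11, 0) + (6, 18). λ = (18 - 0)/(6 - 11) ≡ 18/14 mod 19. 14⁻¹ ≡ 15 (mod 19), so λ ≡ 4.
  x = λ² - 11 - 6 = 16 - 17 ≡ 18; y = λ·(11 - 18) - 0 ≡ 10. → (18, 10)
5P: (18, 10) + (6, 18). λ = (18 - 10)/(6 - 18) ≡ 8/7 mod 19. 7⁻¹ ≡ 11 (mod 19), so λ ≡ 12.
  x = λ² - 18 - 6 = 144 - 24 ≡ 6; y = λ·(18 - 6) - 10 ≡ 1. → (6, 1)
6P: (6, 1) + (6, 18): same x and y₁ ≡ -y₂, so the sum is 𝒪.
7P: 𝒪 + (6, 18) = (6, 18) (identity).
8P: tangent at (6, 18): λ = (3·6² + 1)/(2·18) ≡ 14/17. 17⁻¹ ≡ 9 (mod 19), so λ ≡ 14·9 ≡ 12.
  x = λ² - 6 - 6 = 144 - 12 ≡ 18; y = λ·(6 - 18) - 18 ≡ 9. → (18, 9)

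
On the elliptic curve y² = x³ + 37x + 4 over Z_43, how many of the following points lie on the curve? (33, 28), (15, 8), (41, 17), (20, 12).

3

(33, 28): 28² ≡ 10, rhs ≡ 10 → on.
(15, 8): 8² ≡ 21, rhs ≡ 21 → on.
(41, 17): 17² ≡ 31, rhs ≡ 8 → off.
(20, 12): 12² ≡ 15, rhs ≡ 15 → on.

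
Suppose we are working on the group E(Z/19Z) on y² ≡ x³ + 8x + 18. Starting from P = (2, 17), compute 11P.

Double-and-add on 11 = (1011)₂. Start with P = (2, 17) for the leading 1-bit.
double: tangent at (2, 17): λ = (3·2² + 8)/(2·17) ≡ 1/15. 15⁻¹ ≡ 14 (mod 19), so λ ≡ 1·14 ≡ 14.
  x = λ² - 2 - 2 = 196 - 4 ≡ 2; y = λ·(2 - 2) - 17 ≡ 2. → (2, 2)
double: tangent at (2, 2): λ = (3·2² + 8)/(2·2) ≡ 1/4. 4⁻¹ ≡ 5 (mod 19), so λ ≡ 1·5 ≡ 5.
  x = λ² - 2 - 2 = 25 - 4 ≡ 2; y = λ·(2 - 2) - 2 ≡ 17. → (2, 17)
add P: tangent at (2, 17): λ = (3·2² + 8)/(2·17) ≡ 1/15. 15⁻¹ ≡ 14 (mod 19), so λ ≡ 1·14 ≡ 14.
  x = λ² - 2 - 2 = 196 - 4 ≡ 2; y = λ·(2 - 2) - 17 ≡ 2. → (2, 2)
double: tangent at (2, 2): λ = (3·2² + 8)/(2·2) ≡ 1/4. 4⁻¹ ≡ 5 (mod 19), so λ ≡ 1·5 ≡ 5.
  x = λ² - 2 - 2 = 25 - 4 ≡ 2; y = λ·(2 - 2) - 2 ≡ 17. → (2, 17)
add P: tangent at (2, 17): λ = (3·2² + 8)/(2·17) ≡ 1/15. 15⁻¹ ≡ 14 (mod 19) since 15·14 = 210 ≡ 1, so λ ≡ 1·14 ≡ 14.
  x = λ² - 2 - 2 = 196 - 4 ≡ 2; y = λ·(2 - 2) - 17 ≡ 2. → (2, 2)

(2, 2)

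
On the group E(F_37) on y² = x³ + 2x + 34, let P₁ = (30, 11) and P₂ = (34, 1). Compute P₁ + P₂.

(7, 24)

(30, 11) + (34, 1). λ = (1 - 11)/(34 - 30) ≡ 27/4 mod 37. 4⁻¹ ≡ 28 (mod 37) since 4·28 = 112 ≡ 1, so λ ≡ 16.
  x = λ² - 30 - 34 = 256 - 64 ≡ 7; y = λ·(30 - 7) - 11 ≡ 24. → (7, 24)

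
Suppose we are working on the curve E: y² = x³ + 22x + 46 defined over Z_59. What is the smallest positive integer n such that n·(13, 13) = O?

2P: tangent at (13, 13): λ = (3·13² + 22)/(2·13) ≡ 57/26. 26⁻¹ ≡ 25 (mod 59) since 26·25 = 650 ≡ 1, so λ ≡ 57·25 ≡ 9.
  x = λ² - 13 - 13 = 81 - 26 ≡ 55; y = λ·(13 - 55) - 13 ≡ 22. → (55, 22)
3P: (55, 22) + (13, 13). λ = (13 - 22)/(13 - 55) ≡ 50/17 mod 59. 17⁻¹ ≡ 7 (mod 59), so λ ≡ 55.
  x = λ² - 55 - 13 = 3025 - 68 ≡ 7; y = λ·(55 - 7) - 22 ≡ 22. → (7, 22)
4P: (7, 22) + (13, 13). λ = (13 - 22)/(13 - 7) ≡ 50/6 mod 59. 6⁻¹ ≡ 10 (mod 59), so λ ≡ 28.
  x = λ² - 7 - 13 = 784 - 20 ≡ 56; y = λ·(7 - 56) - 22 ≡ 22. → (56, 22)
5P: (56, 22) + (13, 13). λ = (13 - 22)/(13 - 56) ≡ 50/16 mod 59. 16⁻¹ ≡ 48 (mod 59) since 16·48 = 768 ≡ 1, so λ ≡ 40.
  x = λ² - 56 - 13 = 1600 - 69 ≡ 56; y = λ·(56 - 56) - 22 ≡ 37. → (56, 37)
6P: (56, 37) + (13, 13). λ = (13 - 37)/(13 - 56) ≡ 35/16 mod 59. 16⁻¹ ≡ 48 (mod 59), so λ ≡ 28.
  x = λ² - 56 - 13 = 784 - 69 ≡ 7; y = λ·(56 - 7) - 37 ≡ 37. → (7, 37)
7P: (7, 37) + (13, 13). λ = (13 - 37)/(13 - 7) ≡ 35/6 mod 59. 6⁻¹ ≡ 10 (mod 59), so λ ≡ 55.
  x = λ² - 7 - 13 = 3025 - 20 ≡ 55; y = λ·(7 - 55) - 37 ≡ 37. → (55, 37)
8P: (55, 37) + (13, 13). λ = (13 - 37)/(13 - 55) ≡ 35/17 mod 59. 17⁻¹ ≡ 7 (mod 59) since 17·7 = 119 ≡ 1, so λ ≡ 9.
  x = λ² - 55 - 13 = 81 - 68 ≡ 13; y = λ·(55 - 13) - 37 ≡ 46. → (13, 46)
9P: (13, 46) + (13, 13): same x and y₁ ≡ -y₂, so the sum is O.
9P = O, so the order is 9.

9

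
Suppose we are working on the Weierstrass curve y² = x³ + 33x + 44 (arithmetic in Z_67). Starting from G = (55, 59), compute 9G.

(40, 46)

Double-and-add on 9 = (1001)₂. Start with G = (55, 59) for the leading 1-bit.
double: tangent at (55, 59): λ = (3·55² + 33)/(2·59) ≡ 63/51. 51⁻¹ ≡ 46 (mod 67) since 51·46 = 2346 ≡ 1, so λ ≡ 63·46 ≡ 17.
  x = λ² - 55 - 55 = 289 - 110 ≡ 45; y = λ·(55 - 45) - 59 ≡ 44. → (45, 44)
double: tangent at (45, 44): λ = (3·45² + 33)/(2·44) ≡ 11/21. 21⁻¹ ≡ 16 (mod 67), so λ ≡ 11·16 ≡ 42.
  x = λ² - 45 - 45 = 1764 - 90 ≡ 66; y = λ·(45 - 66) - 44 ≡ 12. → (66, 12)
double: tangent at (66, 12): λ = (3·66² + 33)/(2·12) ≡ 36/24. 24⁻¹ ≡ 14 (mod 67) since 24·14 = 336 ≡ 1, so λ ≡ 36·14 ≡ 35.
  x = λ² - 66 - 66 = 1225 - 132 ≡ 21; y = λ·(66 - 21) - 12 ≡ 22. → (21, 22)
add G: (21, 22) + (55, 59). λ = (59 - 22)/(55 - 21) ≡ 37/34 mod 67. 34⁻¹ ≡ 2 (mod 67), so λ ≡ 7.
  x = λ² - 21 - 55 = 49 - 76 ≡ 40; y = λ·(21 - 40) - 22 ≡ 46. → (40, 46)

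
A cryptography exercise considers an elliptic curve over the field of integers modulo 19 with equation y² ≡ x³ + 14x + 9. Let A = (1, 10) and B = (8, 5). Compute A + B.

(14, 2)

(1, 10) + (8, 5). λ = (5 - 10)/(8 - 1) ≡ 14/7 mod 19. 7⁻¹ ≡ 11 (mod 19), so λ ≡ 2.
  x = λ² - 1 - 8 = 4 - 9 ≡ 14; y = λ·(1 - 14) - 10 ≡ 2. → (14, 2)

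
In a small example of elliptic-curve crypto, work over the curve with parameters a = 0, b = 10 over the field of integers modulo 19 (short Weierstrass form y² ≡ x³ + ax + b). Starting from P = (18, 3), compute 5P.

Double-and-add on 5 = (101)₂. Start with P = (18, 3) for the leading 1-bit.
double: tangent at (18, 3): λ = (3·18² + 0)/(2·3) ≡ 3/6. 6⁻¹ ≡ 16 (mod 19), so λ ≡ 3·16 ≡ 10.
  x = λ² - 18 - 18 = 100 - 36 ≡ 7; y = λ·(18 - 7) - 3 ≡ 12. → (7, 12)
double: tangent at (7, 12): λ = (3·7² + 0)/(2·12) ≡ 14/5. 5⁻¹ ≡ 4 (mod 19), so λ ≡ 14·4 ≡ 18.
  x = λ² - 7 - 7 = 324 - 14 ≡ 6; y = λ·(7 - 6) - 12 ≡ 6. → (6, 6)
add P: (6, 6) + (18, 3). λ = (3 - 6)/(18 - 6) ≡ 16/12 mod 19. 12⁻¹ ≡ 8 (mod 19), so λ ≡ 14.
  x = λ² - 6 - 18 = 196 - 24 ≡ 1; y = λ·(6 - 1) - 6 ≡ 7. → (1, 7)

(1, 7)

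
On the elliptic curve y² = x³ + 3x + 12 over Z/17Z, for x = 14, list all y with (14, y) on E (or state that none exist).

none

x³ + 3x + 12 = 2798 ≡ 10 (mod 17).
10 is a non-residue mod 17; no y exists.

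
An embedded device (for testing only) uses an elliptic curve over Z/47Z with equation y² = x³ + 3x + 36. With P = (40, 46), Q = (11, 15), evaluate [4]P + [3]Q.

(29, 5)

First 4P:
Double-and-add on 4 = (100)₂. Start with P = (40, 46) for the leading 1-bit.
double: tangent at (40, 46): λ = (3·40² + 3)/(2·46) ≡ 9/45. 45⁻¹ ≡ 23 (mod 47), so λ ≡ 9·23 ≡ 19.
  x = λ² - 40 - 40 = 361 - 80 ≡ 46; y = λ·(40 - 46) - 46 ≡ 28. → (46, 28)
double: tangent at (46, 28): λ = (3·46² + 3)/(2·28) ≡ 6/9. 9⁻¹ ≡ 21 (mod 47) since 9·21 = 189 ≡ 1, so λ ≡ 6·21 ≡ 32.
  x = λ² - 46 - 46 = 1024 - 92 ≡ 39; y = λ·(46 - 39) - 28 ≡ 8. → (39, 8)
4P = (39, 8).
Next 3Q:
Repeated addition: build up to 3Q.
2Q: tangent at (11, 15): λ = (3·11² + 3)/(2·15) ≡ 37/30. 30⁻¹ ≡ 11 (mod 47), so λ ≡ 37·11 ≡ 31.
  x = λ² - 11 - 11 = 961 - 22 ≡ 46; y = λ·(11 - 46) - 15 ≡ 28. → (46, 28)
3Q: (46, 28) + (11, 15). λ = (15 - 28)/(11 - 46) ≡ 34/12 mod 47. 12⁻¹ ≡ 4 (mod 47), so λ ≡ 42.
  x = λ² - 46 - 11 = 1764 - 57 ≡ 15; y = λ·(46 - 15) - 28 ≡ 5. → (15, 5)
3Q = (15, 5).
Finally 4P + 3Q:
(39, 8) + (15, 5). λ = (5 - 8)/(15 - 39) ≡ 44/23 mod 47. 23⁻¹ ≡ 45 (mod 47), so λ ≡ 6.
  x = λ² - 39 - 15 = 36 - 54 ≡ 29; y = λ·(39 - 29) - 8 ≡ 5. → (29, 5)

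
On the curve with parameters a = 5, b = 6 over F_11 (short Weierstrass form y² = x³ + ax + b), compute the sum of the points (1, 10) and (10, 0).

(1, 10) + (10, 0). λ = (0 - 10)/(10 - 1) ≡ 1/9 mod 11. 9⁻¹ ≡ 5 (mod 11) since 9·5 = 45 ≡ 1, so λ ≡ 5.
  x = λ² - 1 - 10 = 25 - 11 ≡ 3; y = λ·(1 - 3) - 10 ≡ 2. → (3, 2)

(3, 2)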